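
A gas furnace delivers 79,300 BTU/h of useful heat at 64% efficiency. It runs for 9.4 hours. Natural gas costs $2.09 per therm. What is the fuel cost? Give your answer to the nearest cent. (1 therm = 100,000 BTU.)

Heat delivered = 79,300 BTU/h × 9.4 h = 745,420 BTU
Gas input = 745,420 / 0.64 = 1,164,719 BTU
= 1,164,719 / 100,000 = 11.65 therm
Cost = 11.65 × $2.09/therm = $24.34

$24.34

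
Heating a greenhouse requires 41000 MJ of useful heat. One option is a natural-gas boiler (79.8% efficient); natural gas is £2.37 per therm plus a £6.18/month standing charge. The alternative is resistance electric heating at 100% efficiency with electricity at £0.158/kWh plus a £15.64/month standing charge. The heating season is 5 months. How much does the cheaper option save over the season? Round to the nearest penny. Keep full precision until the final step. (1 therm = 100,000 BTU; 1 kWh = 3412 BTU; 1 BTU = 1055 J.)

Heat load = 41000 MJ = 41,000,000,000 J / 1055 = 38,862,559 BTU
Gas: input = 38,862,559 / 0.798 = 48,699,949 BTU = 487 therm → 487 × £2.37 = £1,154.19; + 5 × £6.18 standing = £1,185.09
Electric: 38,862,559 BTU / 3412 = 11,390 kWh → × £0.158 = £1,799.61; + 5 × £15.64 standing = £1,877.81
Difference = |£1,185.09 − £1,877.81| = £692.73

£692.73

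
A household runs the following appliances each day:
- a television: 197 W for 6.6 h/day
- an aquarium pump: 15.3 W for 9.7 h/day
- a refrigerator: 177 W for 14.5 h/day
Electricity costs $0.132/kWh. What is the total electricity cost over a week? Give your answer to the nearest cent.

$3.71

television: 197 W × 6.6 h × 7 d = 9,101 Wh = 9.101 kWh
aquarium pump: 15.3 W × 9.7 h × 7 d = 1,039 Wh = 1.039 kWh
refrigerator: 177 W × 14.5 h × 7 d = 17,966 Wh = 17.97 kWh
Total energy = 9.101 + 1.039 + 17.97 = 28.11 kWh
Cost = 28.11 kWh × $0.132 = $3.71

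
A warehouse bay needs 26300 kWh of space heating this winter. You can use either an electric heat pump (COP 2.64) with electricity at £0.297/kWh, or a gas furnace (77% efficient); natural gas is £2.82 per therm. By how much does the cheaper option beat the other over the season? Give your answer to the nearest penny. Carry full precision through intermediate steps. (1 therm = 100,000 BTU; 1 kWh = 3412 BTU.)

£327.67

Heat load = 26300 kWh × 3412 = 89,735,600 BTU
Gas: input = 89,735,600 / 0.77 = 116,539,740 BTU = 1,165 therm → 1,165 × £2.82 = £3,286.42
Heat pump: 89,735,600 BTU / 3412 = 26,300 kWh heat; / 2.64 = 9,962 kWh in → × £0.297 = £2,958.75
Difference = |£3,286.42 − £2,958.75| = £327.67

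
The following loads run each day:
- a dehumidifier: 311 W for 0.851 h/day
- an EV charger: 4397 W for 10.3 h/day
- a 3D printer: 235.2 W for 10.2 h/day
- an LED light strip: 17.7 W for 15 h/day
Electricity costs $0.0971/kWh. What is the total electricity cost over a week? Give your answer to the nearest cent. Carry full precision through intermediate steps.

dehumidifier: 311 W × 0.851 h × 7 d = 1,853 Wh = 1.853 kWh
EV charger: 4397 W × 10.3 h × 7 d = 317,024 Wh = 317 kWh
3D printer: 235.2 W × 10.2 h × 7 d = 16,793 Wh = 16.79 kWh
LED light strip: 17.7 W × 15 h × 7 d = 1,858 Wh = 1.859 kWh
Total energy = 1.853 + 317 + 16.79 + 1.859 = 337.5 kWh
Cost = 337.5 kWh × $0.0971 = $32.77

$32.77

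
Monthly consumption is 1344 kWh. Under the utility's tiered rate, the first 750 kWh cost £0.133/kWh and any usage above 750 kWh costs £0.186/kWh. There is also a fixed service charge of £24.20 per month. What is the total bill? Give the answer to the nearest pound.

First 750 kWh × £0.133 = £99.75
Remaining 594 kWh × £0.186 = £110.48
Energy charge = £210.23; + service £24.20 = £234.43 ≈ £234

£234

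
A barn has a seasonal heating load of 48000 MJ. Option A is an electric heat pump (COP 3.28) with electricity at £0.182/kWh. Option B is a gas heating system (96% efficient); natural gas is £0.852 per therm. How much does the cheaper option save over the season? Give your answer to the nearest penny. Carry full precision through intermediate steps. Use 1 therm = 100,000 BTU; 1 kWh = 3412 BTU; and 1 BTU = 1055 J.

£336.12

Heat load = 48000 MJ = 48,000,000,000 J / 1055 = 45,497,630 BTU
Gas: input = 45,497,630 / 0.96 = 47,393,365 BTU = 473.9 therm → 473.9 × £0.852 = £403.79
Heat pump: 45,497,630 BTU / 3412 = 13,330 kWh heat; / 3.28 = 4,065 kWh in → × £0.182 = £739.91
Difference = |£403.79 − £739.91| = £336.12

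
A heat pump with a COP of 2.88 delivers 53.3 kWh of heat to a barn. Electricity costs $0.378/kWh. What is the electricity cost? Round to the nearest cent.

Electrical input = 53.3 kWh / 2.88 = 18.51 kWh
Cost = 18.51 × $0.378/kWh = $7.00

$7.00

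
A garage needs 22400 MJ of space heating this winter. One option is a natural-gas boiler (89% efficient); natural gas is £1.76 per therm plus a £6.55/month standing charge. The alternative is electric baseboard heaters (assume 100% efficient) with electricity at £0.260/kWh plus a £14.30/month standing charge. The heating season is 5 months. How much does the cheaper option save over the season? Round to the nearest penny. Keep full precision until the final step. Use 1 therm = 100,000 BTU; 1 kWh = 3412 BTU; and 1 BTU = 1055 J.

£1236.81

Heat load = 22400 MJ = 22,400,000,000 J / 1055 = 21,232,227 BTU
Gas: input = 21,232,227 / 0.89 = 23,856,435 BTU = 238.6 therm → 238.6 × £1.76 = £419.87; + 5 × £6.55 standing = £452.62
Electric: 21,232,227 BTU / 3412 = 6,223 kWh → × £0.260 = £1,617.93; + 5 × £14.30 standing = £1,689.43
Difference = |£452.62 − £1,689.43| = £1,236.81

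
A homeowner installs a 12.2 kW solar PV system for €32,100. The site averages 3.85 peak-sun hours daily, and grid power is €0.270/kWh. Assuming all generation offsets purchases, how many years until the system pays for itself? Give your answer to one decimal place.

6.9 years

Daily generation = 12.2 kW × 3.85 h = 46.97 kWh
Annual generation = 46.97 × 365 = 17144 kWh
Annual savings = 17144 × €0.270 = €4,628.89
Payback = €32,100 / €4,628.89 = 6.93 years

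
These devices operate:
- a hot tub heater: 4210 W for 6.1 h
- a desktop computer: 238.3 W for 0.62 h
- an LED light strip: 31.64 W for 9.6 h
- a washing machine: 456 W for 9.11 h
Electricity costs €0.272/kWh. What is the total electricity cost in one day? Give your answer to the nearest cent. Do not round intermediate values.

€8.24

hot tub heater: 4210 W × 6.1 h = 25,681 Wh = 25.68 kWh
desktop computer: 238.3 W × 0.62 h = 148 Wh = 0.1477 kWh
LED light strip: 31.64 W × 9.6 h = 304 Wh = 0.3037 kWh
washing machine: 456 W × 9.11 h = 4,154 Wh = 4.154 kWh
Total energy = 25.68 + 0.1477 + 0.3037 + 4.154 = 30.29 kWh
Cost = 30.29 kWh × €0.272 = €8.24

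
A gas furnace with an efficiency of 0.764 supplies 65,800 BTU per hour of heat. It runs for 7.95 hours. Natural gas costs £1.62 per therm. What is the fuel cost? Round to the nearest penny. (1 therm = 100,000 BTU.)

Heat delivered = 65,800 BTU/h × 7.95 h = 523,110 BTU
Gas input = 523,110 / 0.764 = 684,699 BTU
= 684,699 / 100,000 = 6.847 therm
Cost = 6.847 × £1.62/therm = £11.09

£11.09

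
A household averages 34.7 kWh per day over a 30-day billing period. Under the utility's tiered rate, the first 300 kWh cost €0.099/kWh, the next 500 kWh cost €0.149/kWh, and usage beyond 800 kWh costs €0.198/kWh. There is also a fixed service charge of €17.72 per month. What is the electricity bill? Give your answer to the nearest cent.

€169.64

Usage = 34.7 kWh/day × 30 days = 1041 kWh
First 300 kWh × €0.099 = €29.70
Next 500 kWh × €0.149 = €74.50
Remaining 241 kWh × €0.198 = €47.72
Energy charge = €151.92; + service €17.72 = €169.64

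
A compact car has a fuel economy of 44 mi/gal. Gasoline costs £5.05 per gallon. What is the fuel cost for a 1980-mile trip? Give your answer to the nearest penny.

Fuel = 1980 mi / 44 mpg = 45 gal
Cost = 45 gal × £5.05/gal = £227.25

£227.25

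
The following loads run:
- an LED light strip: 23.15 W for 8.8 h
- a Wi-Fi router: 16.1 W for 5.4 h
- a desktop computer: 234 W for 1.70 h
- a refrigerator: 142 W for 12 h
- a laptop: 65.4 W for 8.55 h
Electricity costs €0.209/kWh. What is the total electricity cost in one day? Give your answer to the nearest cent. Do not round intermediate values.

LED light strip: 23.15 W × 8.8 h = 204 Wh = 0.2037 kWh
Wi-Fi router: 16.1 W × 5.4 h = 87 Wh = 0.08694 kWh
desktop computer: 234 W × 1.70 h = 398 Wh = 0.3978 kWh
refrigerator: 142 W × 12 h = 1,704 Wh = 1.704 kWh
laptop: 65.4 W × 8.55 h = 559 Wh = 0.5592 kWh
Total energy = 0.2037 + 0.08694 + 0.3978 + 1.704 + 0.5592 = 2.952 kWh
Cost = 2.952 kWh × €0.209 = €0.62

€0.62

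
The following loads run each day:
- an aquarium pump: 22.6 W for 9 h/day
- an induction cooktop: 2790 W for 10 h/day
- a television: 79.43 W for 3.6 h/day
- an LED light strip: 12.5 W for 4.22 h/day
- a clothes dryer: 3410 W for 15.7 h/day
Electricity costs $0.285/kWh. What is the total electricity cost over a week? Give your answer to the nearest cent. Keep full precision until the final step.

$163.55

aquarium pump: 22.6 W × 9 h × 7 d = 1,424 Wh = 1.424 kWh
induction cooktop: 2790 W × 10 h × 7 d = 195,300 Wh = 195.3 kWh
television: 79.43 W × 3.6 h × 7 d = 2,002 Wh = 2.002 kWh
LED light strip: 12.5 W × 4.22 h × 7 d = 369 Wh = 0.3693 kWh
clothes dryer: 3410 W × 15.7 h × 7 d = 374,759 Wh = 374.8 kWh
Total energy = 1.424 + 195.3 + 2.002 + 0.3693 + 374.8 = 573.9 kWh
Cost = 573.9 kWh × $0.285 = $163.55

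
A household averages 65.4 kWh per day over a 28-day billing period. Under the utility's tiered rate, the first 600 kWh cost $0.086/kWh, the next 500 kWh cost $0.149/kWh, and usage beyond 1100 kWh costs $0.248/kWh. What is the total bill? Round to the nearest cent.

$307.44

Usage = 65.4 kWh/day × 28 days = 1831.2 kWh
First 600 kWh × $0.086 = $51.60
Next 500 kWh × $0.149 = $74.50
Remaining 731.2 kWh × $0.248 = $181.34
Total = $307.44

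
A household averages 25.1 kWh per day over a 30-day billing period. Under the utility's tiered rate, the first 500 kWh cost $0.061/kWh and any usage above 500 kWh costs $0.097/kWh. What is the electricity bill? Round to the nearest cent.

$55.04

Usage = 25.1 kWh/day × 30 days = 753 kWh
First 500 kWh × $0.061 = $30.50
Remaining 253 kWh × $0.097 = $24.54
Total = $55.04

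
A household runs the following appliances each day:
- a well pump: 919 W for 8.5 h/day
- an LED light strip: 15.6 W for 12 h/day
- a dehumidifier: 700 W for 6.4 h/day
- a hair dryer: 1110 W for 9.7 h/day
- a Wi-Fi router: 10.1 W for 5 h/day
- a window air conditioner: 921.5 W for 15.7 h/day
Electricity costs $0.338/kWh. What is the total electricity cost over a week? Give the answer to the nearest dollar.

well pump: 919 W × 8.5 h × 7 d = 54,680 Wh = 54.68 kWh
LED light strip: 15.6 W × 12 h × 7 d = 1,310 Wh = 1.31 kWh
dehumidifier: 700 W × 6.4 h × 7 d = 31,360 Wh = 31.36 kWh
hair dryer: 1110 W × 9.7 h × 7 d = 75,369 Wh = 75.37 kWh
Wi-Fi router: 10.1 W × 5 h × 7 d = 354 Wh = 0.3535 kWh
window air conditioner: 921.5 W × 15.7 h × 7 d = 101,273 Wh = 101.3 kWh
Total energy = 54.68 + 1.31 + 31.36 + 75.37 + 0.3535 + 101.3 = 264.3 kWh
Cost = 264.3 kWh × $0.338 = $89.35 ≈ $89

$89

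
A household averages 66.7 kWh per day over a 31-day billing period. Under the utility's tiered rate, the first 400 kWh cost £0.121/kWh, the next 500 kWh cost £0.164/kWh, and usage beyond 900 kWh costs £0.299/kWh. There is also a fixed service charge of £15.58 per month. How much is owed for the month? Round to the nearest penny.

£495.12

Usage = 66.7 kWh/day × 31 days = 2067.7 kWh
First 400 kWh × £0.121 = £48.40
Next 500 kWh × £0.164 = £82.00
Remaining 1167.7 kWh × £0.299 = £349.14
Energy charge = £479.54; + service £15.58 = £495.12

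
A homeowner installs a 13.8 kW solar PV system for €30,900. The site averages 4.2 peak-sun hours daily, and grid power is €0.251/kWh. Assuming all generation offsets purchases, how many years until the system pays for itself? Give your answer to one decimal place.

5.8 years

Daily generation = 13.8 kW × 4.2 h = 57.96 kWh
Annual generation = 57.96 × 365 = 21155 kWh
Annual savings = 21155 × €0.251 = €5,310.01
Payback = €30,900 / €5,310.01 = 5.82 years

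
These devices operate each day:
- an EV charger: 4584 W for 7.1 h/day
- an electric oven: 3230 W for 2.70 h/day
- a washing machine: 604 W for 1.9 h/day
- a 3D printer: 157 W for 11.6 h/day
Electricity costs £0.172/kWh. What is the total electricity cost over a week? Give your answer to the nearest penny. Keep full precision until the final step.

£53.26

EV charger: 4584 W × 7.1 h × 7 d = 227,825 Wh = 227.8 kWh
electric oven: 3230 W × 2.70 h × 7 d = 61,047 Wh = 61.05 kWh
washing machine: 604 W × 1.9 h × 7 d = 8,033 Wh = 8.033 kWh
3D printer: 157 W × 11.6 h × 7 d = 12,748 Wh = 12.75 kWh
Total energy = 227.8 + 61.05 + 8.033 + 12.75 = 309.7 kWh
Cost = 309.7 kWh × £0.172 = £53.26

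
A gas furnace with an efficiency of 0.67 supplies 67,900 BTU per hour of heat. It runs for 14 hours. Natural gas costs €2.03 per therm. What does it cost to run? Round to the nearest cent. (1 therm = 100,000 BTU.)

€28.80

Heat delivered = 67,900 BTU/h × 14 h = 950,600 BTU
Gas input = 950,600 / 0.67 = 1,418,806 BTU
= 1,418,806 / 100,000 = 14.19 therm
Cost = 14.19 × €2.03/therm = €28.80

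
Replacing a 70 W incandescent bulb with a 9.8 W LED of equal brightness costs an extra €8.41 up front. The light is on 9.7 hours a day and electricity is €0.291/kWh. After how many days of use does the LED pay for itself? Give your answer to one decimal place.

49.5 days

Power saved = 70 − 9.8 = 60.2 W
Daily energy saved = 60.2 W × 9.7 h = 583.9 Wh = 0.58394 kWh
Daily savings = 0.58394 × €0.291 = €0.1699
Payback = €8.41 / €0.1699 per day = 49.49 days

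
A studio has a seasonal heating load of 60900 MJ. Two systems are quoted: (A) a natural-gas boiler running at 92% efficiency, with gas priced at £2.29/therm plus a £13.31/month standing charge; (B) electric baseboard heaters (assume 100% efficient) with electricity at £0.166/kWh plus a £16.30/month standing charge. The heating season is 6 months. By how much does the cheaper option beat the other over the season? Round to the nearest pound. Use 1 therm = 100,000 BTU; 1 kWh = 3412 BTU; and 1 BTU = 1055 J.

Heat load = 60900 MJ = 60,900,000,000 J / 1055 = 57,725,118 BTU
Gas: input = 57,725,118 / 0.92 = 62,744,694 BTU = 627.4 therm → 627.4 × £2.29 = £1,436.85; + 6 × £13.31 standing = £1,516.71
Electric: 57,725,118 BTU / 3412 = 16,920 kWh → × £0.166 = £2,808.43; + 6 × £16.30 standing = £2,906.23
Difference = |£1,516.71 − £2,906.23| = £1,389.52 ≈ £1390

£1390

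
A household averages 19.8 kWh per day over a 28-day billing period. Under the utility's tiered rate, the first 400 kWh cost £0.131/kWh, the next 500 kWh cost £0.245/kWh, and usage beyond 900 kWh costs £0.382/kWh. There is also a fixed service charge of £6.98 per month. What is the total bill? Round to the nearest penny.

£97.21

Usage = 19.8 kWh/day × 28 days = 554.4 kWh
First 400 kWh × £0.131 = £52.40
Next 154.4 kWh × £0.245 = £37.83
Remaining tier: 0 kWh (not reached)
Energy charge = £90.23; + service £6.98 = £97.21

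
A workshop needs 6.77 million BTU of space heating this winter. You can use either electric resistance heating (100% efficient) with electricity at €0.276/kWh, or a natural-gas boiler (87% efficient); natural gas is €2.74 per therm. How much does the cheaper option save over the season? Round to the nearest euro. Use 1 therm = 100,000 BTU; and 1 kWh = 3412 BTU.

€334

Heat load = 6.77 × 10⁶ BTU = 6,770,000 BTU
Gas: input = 6,770,000 / 0.87 = 7,781,609 BTU = 77.82 therm → 77.82 × €2.74 = €213.22
Electric: 6,770,000 BTU / 3412 = 1,984 kWh → × €0.276 = €547.63
Difference = |€213.22 − €547.63| = €334.42 ≈ €334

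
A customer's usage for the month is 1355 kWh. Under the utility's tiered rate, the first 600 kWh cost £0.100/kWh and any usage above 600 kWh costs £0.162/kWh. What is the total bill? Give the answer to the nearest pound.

First 600 kWh × £0.100 = £60.00
Remaining 755 kWh × £0.162 = £122.31
Total = £182.31 ≈ £182

£182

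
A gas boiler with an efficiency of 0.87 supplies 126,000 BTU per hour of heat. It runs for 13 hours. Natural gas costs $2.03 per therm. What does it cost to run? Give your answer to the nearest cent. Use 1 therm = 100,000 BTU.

Heat delivered = 126,000 BTU/h × 13 h = 1,638,000 BTU
Gas input = 1,638,000 / 0.87 = 1,882,759 BTU
= 1,882,759 / 100,000 = 18.83 therm
Cost = 18.83 × $2.03/therm = $38.22

$38.22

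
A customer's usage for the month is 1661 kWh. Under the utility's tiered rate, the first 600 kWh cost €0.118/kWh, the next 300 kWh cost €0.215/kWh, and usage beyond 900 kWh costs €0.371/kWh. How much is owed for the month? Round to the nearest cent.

€417.63

First 600 kWh × €0.118 = €70.80
Next 300 kWh × €0.215 = €64.50
Remaining 761 kWh × €0.371 = €282.33
Total = €417.63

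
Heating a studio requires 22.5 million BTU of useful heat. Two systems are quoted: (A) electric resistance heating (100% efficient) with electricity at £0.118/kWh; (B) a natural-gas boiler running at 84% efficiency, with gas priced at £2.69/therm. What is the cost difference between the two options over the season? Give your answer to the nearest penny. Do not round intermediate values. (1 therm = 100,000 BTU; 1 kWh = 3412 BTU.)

£57.60

Heat load = 22.5 × 10⁶ BTU = 22,500,000 BTU
Gas: input = 22,500,000 / 0.84 = 26,785,714 BTU = 267.9 therm → 267.9 × £2.69 = £720.54
Electric: 22,500,000 BTU / 3412 = 6,594 kWh → × £0.118 = £778.14
Difference = |£720.54 − £778.14| = £57.60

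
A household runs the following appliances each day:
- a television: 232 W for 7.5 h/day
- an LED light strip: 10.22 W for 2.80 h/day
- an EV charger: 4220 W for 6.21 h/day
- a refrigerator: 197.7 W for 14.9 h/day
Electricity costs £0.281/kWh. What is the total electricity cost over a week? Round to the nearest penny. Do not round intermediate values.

£60.82

television: 232 W × 7.5 h × 7 d = 12,180 Wh = 12.18 kWh
LED light strip: 10.22 W × 2.80 h × 7 d = 200 Wh = 0.2003 kWh
EV charger: 4220 W × 6.21 h × 7 d = 183,443 Wh = 183.4 kWh
refrigerator: 197.7 W × 14.9 h × 7 d = 20,620 Wh = 20.62 kWh
Total energy = 12.18 + 0.2003 + 183.4 + 20.62 = 216.4 kWh
Cost = 216.4 kWh × £0.281 = £60.82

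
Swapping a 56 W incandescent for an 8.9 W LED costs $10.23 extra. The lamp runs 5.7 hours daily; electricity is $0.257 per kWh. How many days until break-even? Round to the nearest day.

Power saved = 56 − 8.9 = 47.1 W
Daily energy saved = 47.1 W × 5.7 h = 268.5 Wh = 0.26847 kWh
Daily savings = 0.26847 × $0.257 = $0.0690
Payback = $10.23 / $0.0690 per day = 148.3 days

148 days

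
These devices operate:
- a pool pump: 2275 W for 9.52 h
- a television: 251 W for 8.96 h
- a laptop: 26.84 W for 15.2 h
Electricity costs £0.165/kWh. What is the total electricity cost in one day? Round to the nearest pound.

pool pump: 2275 W × 9.52 h = 21,658 Wh = 21.66 kWh
television: 251 W × 8.96 h = 2,249 Wh = 2.249 kWh
laptop: 26.84 W × 15.2 h = 408 Wh = 0.408 kWh
Total energy = 21.66 + 2.249 + 0.408 = 24.31 kWh
Cost = 24.31 kWh × £0.165 = £4.01 ≈ £4

£4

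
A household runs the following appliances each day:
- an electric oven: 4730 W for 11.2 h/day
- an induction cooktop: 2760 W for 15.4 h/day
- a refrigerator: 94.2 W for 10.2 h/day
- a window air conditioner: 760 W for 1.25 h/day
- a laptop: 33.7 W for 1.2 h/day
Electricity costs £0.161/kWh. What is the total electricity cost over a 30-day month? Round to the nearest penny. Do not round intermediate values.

electric oven: 4730 W × 11.2 h × 30 d = 1,589,280 Wh = 1,589 kWh
induction cooktop: 2760 W × 15.4 h × 30 d = 1,275,120 Wh = 1,275 kWh
refrigerator: 94.2 W × 10.2 h × 30 d = 28,825 Wh = 28.83 kWh
window air conditioner: 760 W × 1.25 h × 30 d = 28,500 Wh = 28.5 kWh
laptop: 33.7 W × 1.2 h × 30 d = 1,213 Wh = 1.213 kWh
Total energy = 1,589 + 1,275 + 28.83 + 28.5 + 1.213 = 2,923 kWh
Cost = 2,923 kWh × £0.161 = £470.59

£470.59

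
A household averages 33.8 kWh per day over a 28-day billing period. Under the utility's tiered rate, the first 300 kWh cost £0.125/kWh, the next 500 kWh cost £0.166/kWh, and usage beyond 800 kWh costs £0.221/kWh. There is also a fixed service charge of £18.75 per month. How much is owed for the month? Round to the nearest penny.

£171.60

Usage = 33.8 kWh/day × 28 days = 946.4 kWh
First 300 kWh × £0.125 = £37.50
Next 500 kWh × £0.166 = £83.00
Remaining 146.4 kWh × £0.221 = £32.35
Energy charge = £152.85; + service £18.75 = £171.60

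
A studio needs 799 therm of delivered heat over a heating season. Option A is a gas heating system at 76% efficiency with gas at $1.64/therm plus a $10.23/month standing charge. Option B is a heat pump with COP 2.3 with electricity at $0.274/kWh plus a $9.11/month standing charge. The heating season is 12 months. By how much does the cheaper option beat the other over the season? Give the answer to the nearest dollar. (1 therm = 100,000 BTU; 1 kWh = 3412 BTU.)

Heat load = 799 therm × 100,000 = 79,900,000 BTU
Gas: input = 79,900,000 / 0.76 = 105,131,579 BTU = 1,051 therm → 1,051 × $1.64 = $1,724.16; + 12 × $10.23 standing = $1,846.92
Heat pump: 79,900,000 BTU / 3412 = 23,420 kWh heat; / 2.3 = 10,180 kWh in → × $0.274 = $2,789.72; + 12 × $9.11 standing = $2,899.04
Difference = |$1,846.92 − $2,899.04| = $1,052.12 ≈ $1052

$1052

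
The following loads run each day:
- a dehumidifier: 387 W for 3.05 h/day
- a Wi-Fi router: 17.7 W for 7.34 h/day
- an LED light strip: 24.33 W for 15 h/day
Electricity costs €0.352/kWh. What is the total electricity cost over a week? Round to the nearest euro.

€4

dehumidifier: 387 W × 3.05 h × 7 d = 8,262 Wh = 8.262 kWh
Wi-Fi router: 17.7 W × 7.34 h × 7 d = 909 Wh = 0.9094 kWh
LED light strip: 24.33 W × 15 h × 7 d = 2,555 Wh = 2.555 kWh
Total energy = 8.262 + 0.9094 + 2.555 = 11.73 kWh
Cost = 11.73 kWh × €0.352 = €4.13 ≈ €4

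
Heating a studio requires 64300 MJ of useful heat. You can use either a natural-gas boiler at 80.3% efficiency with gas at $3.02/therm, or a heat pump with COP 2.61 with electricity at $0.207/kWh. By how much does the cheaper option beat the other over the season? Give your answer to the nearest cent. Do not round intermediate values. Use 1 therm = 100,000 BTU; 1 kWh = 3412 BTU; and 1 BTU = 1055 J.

$875.48

Heat load = 64300 MJ = 64,300,000,000 J / 1055 = 60,947,867 BTU
Gas: input = 60,947,867 / 0.803 = 75,900,208 BTU = 759 therm → 759 × $3.02 = $2,292.19
Heat pump: 60,947,867 BTU / 3412 = 17,860 kWh heat; / 2.61 = 6,844 kWh in → × $0.207 = $1,416.70
Difference = |$2,292.19 − $1,416.70| = $875.48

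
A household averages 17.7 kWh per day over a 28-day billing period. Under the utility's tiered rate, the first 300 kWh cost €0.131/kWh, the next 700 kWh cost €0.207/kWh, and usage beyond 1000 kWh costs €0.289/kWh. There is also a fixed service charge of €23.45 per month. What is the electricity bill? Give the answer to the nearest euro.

Usage = 17.7 kWh/day × 28 days = 495.6 kWh
First 300 kWh × €0.131 = €39.30
Next 195.6 kWh × €0.207 = €40.49
Remaining tier: 0 kWh (not reached)
Energy charge = €79.79; + service €23.45 = €103.24 ≈ €103

€103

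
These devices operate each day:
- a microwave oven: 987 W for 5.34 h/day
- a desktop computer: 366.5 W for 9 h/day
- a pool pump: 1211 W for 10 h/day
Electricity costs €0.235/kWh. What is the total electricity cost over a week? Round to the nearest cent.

microwave oven: 987 W × 5.34 h × 7 d = 36,894 Wh = 36.89 kWh
desktop computer: 366.5 W × 9 h × 7 d = 23,090 Wh = 23.09 kWh
pool pump: 1211 W × 10 h × 7 d = 84,770 Wh = 84.77 kWh
Total energy = 36.89 + 23.09 + 84.77 = 144.8 kWh
Cost = 144.8 kWh × €0.235 = €34.02

€34.02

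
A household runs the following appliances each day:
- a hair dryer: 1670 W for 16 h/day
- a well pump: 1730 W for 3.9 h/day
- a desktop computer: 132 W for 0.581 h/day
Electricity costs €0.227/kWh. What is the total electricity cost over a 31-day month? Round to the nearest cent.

€236.05

hair dryer: 1670 W × 16 h × 31 d = 828,320 Wh = 828.3 kWh
well pump: 1730 W × 3.9 h × 31 d = 209,157 Wh = 209.2 kWh
desktop computer: 132 W × 0.581 h × 31 d = 2,377 Wh = 2.377 kWh
Total energy = 828.3 + 209.2 + 2.377 = 1,040 kWh
Cost = 1,040 kWh × €0.227 = €236.05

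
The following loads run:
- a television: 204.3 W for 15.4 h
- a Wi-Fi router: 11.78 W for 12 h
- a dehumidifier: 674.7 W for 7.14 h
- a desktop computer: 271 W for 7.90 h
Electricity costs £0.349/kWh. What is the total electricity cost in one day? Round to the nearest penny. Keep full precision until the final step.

television: 204.3 W × 15.4 h = 3,146 Wh = 3.146 kWh
Wi-Fi router: 11.78 W × 12 h = 141 Wh = 0.1414 kWh
dehumidifier: 674.7 W × 7.14 h = 4,817 Wh = 4.817 kWh
desktop computer: 271 W × 7.90 h = 2,141 Wh = 2.141 kWh
Total energy = 3.146 + 0.1414 + 4.817 + 2.141 = 10.25 kWh
Cost = 10.25 kWh × £0.349 = £3.58

£3.58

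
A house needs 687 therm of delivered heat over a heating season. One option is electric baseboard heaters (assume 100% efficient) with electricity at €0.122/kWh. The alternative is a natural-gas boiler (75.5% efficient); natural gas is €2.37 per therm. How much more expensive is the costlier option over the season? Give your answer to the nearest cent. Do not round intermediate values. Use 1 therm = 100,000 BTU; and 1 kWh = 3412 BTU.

Heat load = 687 therm × 100,000 = 68,700,000 BTU
Gas: input = 68,700,000 / 0.755 = 90,993,377 BTU = 909.9 therm → 909.9 × €2.37 = €2,156.54
Electric: 68,700,000 BTU / 3412 = 20,130 kWh → × €0.122 = €2,456.45
Difference = |€2,156.54 − €2,456.45| = €299.90

€299.90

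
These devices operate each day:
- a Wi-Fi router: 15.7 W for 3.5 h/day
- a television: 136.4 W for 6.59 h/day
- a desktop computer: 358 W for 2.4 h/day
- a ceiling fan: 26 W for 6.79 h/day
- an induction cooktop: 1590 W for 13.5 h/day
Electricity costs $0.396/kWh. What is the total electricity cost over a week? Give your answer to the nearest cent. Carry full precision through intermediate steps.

Wi-Fi router: 15.7 W × 3.5 h × 7 d = 385 Wh = 0.3846 kWh
television: 136.4 W × 6.59 h × 7 d = 6,292 Wh = 6.292 kWh
desktop computer: 358 W × 2.4 h × 7 d = 6,014 Wh = 6.014 kWh
ceiling fan: 26 W × 6.79 h × 7 d = 1,236 Wh = 1.236 kWh
induction cooktop: 1590 W × 13.5 h × 7 d = 150,255 Wh = 150.3 kWh
Total energy = 0.3846 + 6.292 + 6.014 + 1.236 + 150.3 = 164.2 kWh
Cost = 164.2 kWh × $0.396 = $65.02

$65.02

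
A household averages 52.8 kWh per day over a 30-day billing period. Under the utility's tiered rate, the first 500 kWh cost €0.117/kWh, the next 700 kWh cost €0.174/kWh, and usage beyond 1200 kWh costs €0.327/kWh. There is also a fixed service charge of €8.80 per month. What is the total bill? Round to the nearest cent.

Usage = 52.8 kWh/day × 30 days = 1584 kWh
First 500 kWh × €0.117 = €58.50
Next 700 kWh × €0.174 = €121.80
Remaining 384 kWh × €0.327 = €125.57
Energy charge = €305.87; + service €8.80 = €314.67

€314.67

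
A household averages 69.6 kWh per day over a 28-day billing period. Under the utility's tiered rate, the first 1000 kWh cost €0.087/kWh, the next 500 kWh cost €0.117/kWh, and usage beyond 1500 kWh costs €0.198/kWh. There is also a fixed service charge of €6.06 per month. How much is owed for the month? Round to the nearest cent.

Usage = 69.6 kWh/day × 28 days = 1948.8 kWh
First 1000 kWh × €0.087 = €87.00
Next 500 kWh × €0.117 = €58.50
Remaining 448.8 kWh × €0.198 = €88.86
Energy charge = €234.36; + service €6.06 = €240.42

€240.42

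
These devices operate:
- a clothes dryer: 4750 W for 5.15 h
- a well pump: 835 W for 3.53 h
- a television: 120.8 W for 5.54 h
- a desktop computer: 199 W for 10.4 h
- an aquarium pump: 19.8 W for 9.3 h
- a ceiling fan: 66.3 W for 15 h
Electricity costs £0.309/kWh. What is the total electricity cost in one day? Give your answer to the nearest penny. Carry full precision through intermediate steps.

clothes dryer: 4750 W × 5.15 h = 24,462 Wh = 24.46 kWh
well pump: 835 W × 3.53 h = 2,948 Wh = 2.948 kWh
television: 120.8 W × 5.54 h = 669 Wh = 0.6692 kWh
desktop computer: 199 W × 10.4 h = 2,070 Wh = 2.07 kWh
aquarium pump: 19.8 W × 9.3 h = 184 Wh = 0.1841 kWh
ceiling fan: 66.3 W × 15 h = 994 Wh = 0.9945 kWh
Total energy = 24.46 + 2.948 + 0.6692 + 2.07 + 0.1841 + 0.9945 = 31.33 kWh
Cost = 31.33 kWh × £0.309 = £9.68

£9.68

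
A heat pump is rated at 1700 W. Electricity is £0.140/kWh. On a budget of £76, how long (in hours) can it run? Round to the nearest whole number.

319 h

Energy budget = £76 / £0.140 per kWh = 542.9 kWh = 542,857 Wh
Runtime = 542,857 Wh / 1700 W = 319.3 h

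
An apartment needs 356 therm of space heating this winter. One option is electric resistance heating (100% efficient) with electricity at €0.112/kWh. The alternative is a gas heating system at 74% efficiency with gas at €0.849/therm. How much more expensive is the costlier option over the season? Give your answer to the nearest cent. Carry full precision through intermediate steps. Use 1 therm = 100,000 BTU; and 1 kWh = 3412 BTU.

Heat load = 356 therm × 100,000 = 35,600,000 BTU
Gas: input = 35,600,000 / 0.74 = 48,108,108 BTU = 481.1 therm → 481.1 × €0.849 = €408.44
Electric: 35,600,000 BTU / 3412 = 10,430 kWh → × €0.112 = €1,168.58
Difference = |€408.44 − €1,168.58| = €760.14

€760.14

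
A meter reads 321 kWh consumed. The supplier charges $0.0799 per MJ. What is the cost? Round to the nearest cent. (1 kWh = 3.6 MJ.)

321 kWh × (3.6 MJ/kWh) = 1,156 MJ
Cost = 1,156 MJ × $0.0799/MJ = $92.33

$92.33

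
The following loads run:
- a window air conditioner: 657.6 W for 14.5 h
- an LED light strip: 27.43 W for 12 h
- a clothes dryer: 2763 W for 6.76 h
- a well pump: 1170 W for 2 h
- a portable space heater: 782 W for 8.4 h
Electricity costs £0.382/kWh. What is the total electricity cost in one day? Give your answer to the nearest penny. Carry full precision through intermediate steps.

window air conditioner: 657.6 W × 14.5 h = 9,535 Wh = 9.535 kWh
LED light strip: 27.43 W × 12 h = 329 Wh = 0.3292 kWh
clothes dryer: 2763 W × 6.76 h = 18,678 Wh = 18.68 kWh
well pump: 1170 W × 2 h = 2,340 Wh = 2.34 kWh
portable space heater: 782 W × 8.4 h = 6,569 Wh = 6.569 kWh
Total energy = 9.535 + 0.3292 + 18.68 + 2.34 + 6.569 = 37.45 kWh
Cost = 37.45 kWh × £0.382 = £14.31

£14.31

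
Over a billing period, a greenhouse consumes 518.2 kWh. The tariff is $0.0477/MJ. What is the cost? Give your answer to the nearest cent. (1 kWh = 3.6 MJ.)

$88.99

518.2 kWh × (3.6 MJ/kWh) = 1,866 MJ
Cost = 1,866 MJ × $0.0477/MJ = $88.99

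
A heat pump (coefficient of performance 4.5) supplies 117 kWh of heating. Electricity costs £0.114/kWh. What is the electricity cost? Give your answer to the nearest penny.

Electrical input = 117 kWh / 4.5 = 26 kWh
Cost = 26 × £0.114/kWh = £2.96

£2.96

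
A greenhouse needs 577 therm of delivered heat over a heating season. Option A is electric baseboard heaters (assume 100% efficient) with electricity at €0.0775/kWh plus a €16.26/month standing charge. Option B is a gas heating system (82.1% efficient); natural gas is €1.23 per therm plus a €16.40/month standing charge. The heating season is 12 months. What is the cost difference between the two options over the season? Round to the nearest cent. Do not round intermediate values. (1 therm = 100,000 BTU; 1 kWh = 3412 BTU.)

€444.47

Heat load = 577 therm × 100,000 = 57,700,000 BTU
Gas: input = 57,700,000 / 0.821 = 70,280,146 BTU = 702.8 therm → 702.8 × €1.23 = €864.45; + 12 × €16.40 standing = €1,061.25
Electric: 57,700,000 BTU / 3412 = 16,910 kWh → × €0.0775 = €1,310.59; + 12 × €16.26 standing = €1,505.71
Difference = |€1,061.25 − €1,505.71| = €444.47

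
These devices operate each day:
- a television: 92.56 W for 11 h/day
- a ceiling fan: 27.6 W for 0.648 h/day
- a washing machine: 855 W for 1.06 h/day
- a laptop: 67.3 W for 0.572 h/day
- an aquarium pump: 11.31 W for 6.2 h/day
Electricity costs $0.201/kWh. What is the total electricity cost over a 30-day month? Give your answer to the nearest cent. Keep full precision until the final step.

$12.37

television: 92.56 W × 11 h × 30 d = 30,545 Wh = 30.54 kWh
ceiling fan: 27.6 W × 0.648 h × 30 d = 537 Wh = 0.5365 kWh
washing machine: 855 W × 1.06 h × 30 d = 27,189 Wh = 27.19 kWh
laptop: 67.3 W × 0.572 h × 30 d = 1,155 Wh = 1.155 kWh
aquarium pump: 11.31 W × 6.2 h × 30 d = 2,104 Wh = 2.104 kWh
Total energy = 30.54 + 0.5365 + 27.19 + 1.155 + 2.104 = 61.53 kWh
Cost = 61.53 kWh × $0.201 = $12.37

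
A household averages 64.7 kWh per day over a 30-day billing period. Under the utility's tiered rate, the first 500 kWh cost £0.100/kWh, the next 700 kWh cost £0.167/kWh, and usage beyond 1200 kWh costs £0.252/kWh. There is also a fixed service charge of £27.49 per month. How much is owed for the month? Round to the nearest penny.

£381.12

Usage = 64.7 kWh/day × 30 days = 1941 kWh
First 500 kWh × £0.100 = £50.00
Next 700 kWh × £0.167 = £116.90
Remaining 741 kWh × £0.252 = £186.73
Energy charge = £353.63; + service £27.49 = £381.12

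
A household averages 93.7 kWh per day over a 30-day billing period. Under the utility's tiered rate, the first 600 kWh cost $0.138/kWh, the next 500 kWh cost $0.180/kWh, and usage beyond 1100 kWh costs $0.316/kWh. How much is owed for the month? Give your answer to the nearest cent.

Usage = 93.7 kWh/day × 30 days = 2811 kWh
First 600 kWh × $0.138 = $82.80
Next 500 kWh × $0.180 = $90.00
Remaining 1711 kWh × $0.316 = $540.68
Total = $713.48

$713.48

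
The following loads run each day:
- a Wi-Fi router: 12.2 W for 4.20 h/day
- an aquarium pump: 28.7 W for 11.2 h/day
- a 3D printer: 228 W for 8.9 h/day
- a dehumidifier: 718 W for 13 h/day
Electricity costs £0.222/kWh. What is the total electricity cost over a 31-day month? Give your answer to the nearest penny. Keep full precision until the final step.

Wi-Fi router: 12.2 W × 4.20 h × 31 d = 1,588 Wh = 1.588 kWh
aquarium pump: 28.7 W × 11.2 h × 31 d = 9,965 Wh = 9.965 kWh
3D printer: 228 W × 8.9 h × 31 d = 62,905 Wh = 62.91 kWh
dehumidifier: 718 W × 13 h × 31 d = 289,354 Wh = 289.4 kWh
Total energy = 1.588 + 9.965 + 62.91 + 289.4 = 363.8 kWh
Cost = 363.8 kWh × £0.222 = £80.77

£80.77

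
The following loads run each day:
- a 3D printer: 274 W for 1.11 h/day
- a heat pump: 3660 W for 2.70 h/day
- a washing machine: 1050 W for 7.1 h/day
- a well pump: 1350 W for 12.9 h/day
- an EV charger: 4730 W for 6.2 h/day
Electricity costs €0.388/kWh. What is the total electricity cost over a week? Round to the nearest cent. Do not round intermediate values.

€174.86

3D printer: 274 W × 1.11 h × 7 d = 2,129 Wh = 2.129 kWh
heat pump: 3660 W × 2.70 h × 7 d = 69,174 Wh = 69.17 kWh
washing machine: 1050 W × 7.1 h × 7 d = 52,185 Wh = 52.19 kWh
well pump: 1350 W × 12.9 h × 7 d = 121,905 Wh = 121.9 kWh
EV charger: 4730 W × 6.2 h × 7 d = 205,282 Wh = 205.3 kWh
Total energy = 2.129 + 69.17 + 52.19 + 121.9 + 205.3 = 450.7 kWh
Cost = 450.7 kWh × €0.388 = €174.86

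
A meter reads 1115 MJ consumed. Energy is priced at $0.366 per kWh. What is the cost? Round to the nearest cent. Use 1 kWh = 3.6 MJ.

$113.36

1115 MJ × (0.27778 kWh/MJ) = 309.7 kWh
Cost = 309.7 kWh × $0.366/kWh = $113.36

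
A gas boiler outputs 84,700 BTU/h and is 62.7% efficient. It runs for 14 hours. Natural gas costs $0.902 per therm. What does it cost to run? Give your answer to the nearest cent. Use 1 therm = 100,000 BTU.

Heat delivered = 84,700 BTU/h × 14 h = 1,185,800 BTU
Gas input = 1,185,800 / 0.627 = 1,891,228 BTU
= 1,891,228 / 100,000 = 18.91 therm
Cost = 18.91 × $0.902/therm = $17.06

$17.06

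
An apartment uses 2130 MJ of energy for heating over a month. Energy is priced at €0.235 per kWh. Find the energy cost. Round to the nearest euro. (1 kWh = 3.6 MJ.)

€139

2130 MJ × (0.27778 kWh/MJ) = 591.7 kWh
Cost = 591.7 kWh × €0.235/kWh = €139.04 ≈ €139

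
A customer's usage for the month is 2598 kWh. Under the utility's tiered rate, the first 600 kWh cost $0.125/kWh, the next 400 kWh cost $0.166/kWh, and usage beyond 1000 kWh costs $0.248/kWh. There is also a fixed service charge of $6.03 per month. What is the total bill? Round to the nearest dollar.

First 600 kWh × $0.125 = $75.00
Next 400 kWh × $0.166 = $66.40
Remaining 1598 kWh × $0.248 = $396.30
Energy charge = $537.70; + service $6.03 = $543.73 ≈ $544

$544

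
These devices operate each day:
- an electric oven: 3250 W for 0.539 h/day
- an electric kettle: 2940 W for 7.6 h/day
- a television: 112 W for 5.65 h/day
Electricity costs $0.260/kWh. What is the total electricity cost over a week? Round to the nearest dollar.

$45

electric oven: 3250 W × 0.539 h × 7 d = 12,262 Wh = 12.26 kWh
electric kettle: 2940 W × 7.6 h × 7 d = 156,408 Wh = 156.4 kWh
television: 112 W × 5.65 h × 7 d = 4,430 Wh = 4.43 kWh
Total energy = 12.26 + 156.4 + 4.43 = 173.1 kWh
Cost = 173.1 kWh × $0.260 = $45.01 ≈ $45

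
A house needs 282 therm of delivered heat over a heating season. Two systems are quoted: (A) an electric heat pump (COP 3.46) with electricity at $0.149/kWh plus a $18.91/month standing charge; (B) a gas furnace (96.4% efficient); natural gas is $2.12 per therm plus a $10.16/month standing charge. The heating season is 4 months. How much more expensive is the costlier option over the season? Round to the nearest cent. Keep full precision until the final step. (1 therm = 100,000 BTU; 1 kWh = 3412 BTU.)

Heat load = 282 therm × 100,000 = 28,200,000 BTU
Gas: input = 28,200,000 / 0.964 = 29,253,112 BTU = 292.5 therm → 292.5 × $2.12 = $620.17; + 4 × $10.16 standing = $660.81
Heat pump: 28,200,000 BTU / 3412 = 8,265 kWh heat; / 3.46 = 2,389 kWh in → × $0.149 = $355.92; + 4 × $18.91 standing = $431.56
Difference = |$660.81 − $431.56| = $229.25

$229.25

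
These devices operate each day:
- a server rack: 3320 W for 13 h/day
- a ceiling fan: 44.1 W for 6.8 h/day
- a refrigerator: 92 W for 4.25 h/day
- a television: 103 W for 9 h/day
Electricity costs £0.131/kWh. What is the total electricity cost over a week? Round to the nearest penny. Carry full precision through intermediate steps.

server rack: 3320 W × 13 h × 7 d = 302,120 Wh = 302.1 kWh
ceiling fan: 44.1 W × 6.8 h × 7 d = 2,099 Wh = 2.099 kWh
refrigerator: 92 W × 4.25 h × 7 d = 2,737 Wh = 2.737 kWh
television: 103 W × 9 h × 7 d = 6,489 Wh = 6.489 kWh
Total energy = 302.1 + 2.099 + 2.737 + 6.489 = 313.4 kWh
Cost = 313.4 kWh × £0.131 = £41.06

£41.06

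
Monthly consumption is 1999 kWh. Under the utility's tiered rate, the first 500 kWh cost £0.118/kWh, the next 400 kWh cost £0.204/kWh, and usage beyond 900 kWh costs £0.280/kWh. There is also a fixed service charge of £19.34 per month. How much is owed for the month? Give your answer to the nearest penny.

£467.66

First 500 kWh × £0.118 = £59.00
Next 400 kWh × £0.204 = £81.60
Remaining 1099 kWh × £0.280 = £307.72
Energy charge = £448.32; + service £19.34 = £467.66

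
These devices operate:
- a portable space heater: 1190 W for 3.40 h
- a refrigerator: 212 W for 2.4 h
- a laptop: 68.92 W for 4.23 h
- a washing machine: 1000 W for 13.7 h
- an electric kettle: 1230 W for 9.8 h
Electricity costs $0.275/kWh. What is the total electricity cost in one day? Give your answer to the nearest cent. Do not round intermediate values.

portable space heater: 1190 W × 3.40 h = 4,046 Wh = 4.046 kWh
refrigerator: 212 W × 2.4 h = 509 Wh = 0.5088 kWh
laptop: 68.92 W × 4.23 h = 292 Wh = 0.2915 kWh
washing machine: 1000 W × 13.7 h = 13,700 Wh = 13.7 kWh
electric kettle: 1230 W × 9.8 h = 12,054 Wh = 12.05 kWh
Total energy = 4.046 + 0.5088 + 0.2915 + 13.7 + 12.05 = 30.6 kWh
Cost = 30.6 kWh × $0.275 = $8.42

$8.42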